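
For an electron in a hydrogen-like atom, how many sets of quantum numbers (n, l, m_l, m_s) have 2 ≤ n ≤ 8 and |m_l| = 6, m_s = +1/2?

For each n in the range, tally the orbitals obeying |m_l| = 6:
n=7 → 2; n=8 → 4.
Orbitals: 2 + 4 = 6. With m_s fixed to +1/2 there is one state per orbital, so 6 states.

6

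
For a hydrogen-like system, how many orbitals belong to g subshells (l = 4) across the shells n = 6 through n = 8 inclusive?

A g subshell (l = 4) exists for every n ≥ 5, so shells n = 6, 7, 8 each contribute one — 3 subshells.
Since each g subshell has 2·4+1 = 9 orbitals, the total is 3 × 9 = 27.

27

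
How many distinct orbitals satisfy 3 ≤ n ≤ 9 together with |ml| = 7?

Treat each shell separately and count matching orbitals:
n=8 → 2; n=9 → 4.
Total orbitals: 2 + 4 = 6.

6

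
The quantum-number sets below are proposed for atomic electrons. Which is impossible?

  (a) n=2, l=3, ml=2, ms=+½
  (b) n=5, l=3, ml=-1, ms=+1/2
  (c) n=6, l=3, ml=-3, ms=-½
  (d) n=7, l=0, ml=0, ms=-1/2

(a) has l = 3 ≥ n = 2, violating 0 ≤ l ≤ n−1.
The remaining sets (b), (c), (d) satisfy all four rules.

(a)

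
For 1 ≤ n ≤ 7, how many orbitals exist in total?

Total orbitals = 1² + 2² + 3² + 4² + 5² + 6² + 7² = 140.

140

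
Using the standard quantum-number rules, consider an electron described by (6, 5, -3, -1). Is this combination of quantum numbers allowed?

No

The spin quantum number for an electron can only be m_s = +1/2 or −1/2; m_s = -1 is not one of those.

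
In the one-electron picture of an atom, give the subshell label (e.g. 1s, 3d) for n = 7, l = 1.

l = 1 corresponds to the letter 'p', so the subshell is 7p.

7p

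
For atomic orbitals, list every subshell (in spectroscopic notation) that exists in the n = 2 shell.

2s, 2p

For n = 2, l runs from 0 to 1. In spectroscopic notation l = 0,1,2,… ↔ s,p,d,f,g,h,i, so the subshells are 2s, 2p.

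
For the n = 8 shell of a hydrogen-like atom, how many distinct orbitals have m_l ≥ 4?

With n = 8 the allowed l are 0, 1, …, 7.
Per l-value: l=4 → 1; l=5 → 2; l=6 → 3; l=7 → 4.
Total orbitals: 1 + 2 + 3 + 4 = 10.

10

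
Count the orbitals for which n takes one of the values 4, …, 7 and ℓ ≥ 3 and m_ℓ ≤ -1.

Treat each shell separately and count matching orbitals:
n=4 → 3; n=5 → 7; n=6 → 12; n=7 → 18.
Total orbitals: 3 + 7 + 12 + 18 = 40.

40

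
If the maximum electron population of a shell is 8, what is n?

n = 2

2n² = 8 ⇒ n² = 4 ⇒ n = 2.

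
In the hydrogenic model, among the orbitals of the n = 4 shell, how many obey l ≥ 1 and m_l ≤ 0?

9

For n = 4, l ranges over 0 … 3.
Orbitals with l ≥ 1 and m_l ≤ 0, by l: l=1 → 2; l=2 → 3; l=3 → 4.
Total orbitals: 2 + 3 + 4 = 9.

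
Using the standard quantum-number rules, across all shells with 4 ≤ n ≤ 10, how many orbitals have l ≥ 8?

For each n in the range, tally the orbitals obeying l ≥ 8:
n=9 → 17; n=10 → 36.
Total orbitals: 17 + 36 = 53.

53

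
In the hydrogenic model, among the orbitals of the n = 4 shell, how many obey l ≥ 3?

7

The (l, m_l) pairs meeting l ≥ 3 give: l=3 → 7.
Total orbitals: 7.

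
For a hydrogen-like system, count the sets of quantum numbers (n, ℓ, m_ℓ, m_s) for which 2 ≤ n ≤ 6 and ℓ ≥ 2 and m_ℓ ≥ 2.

Treat each shell separately and count matching orbitals:
n=3 → 1; n=4 → 3; n=5 → 6; n=6 → 10.
Orbitals: 1 + 3 + 6 + 10 = 20. Including both spin states (m_s = ±1/2) gives 2 × 20 = 40 states.

40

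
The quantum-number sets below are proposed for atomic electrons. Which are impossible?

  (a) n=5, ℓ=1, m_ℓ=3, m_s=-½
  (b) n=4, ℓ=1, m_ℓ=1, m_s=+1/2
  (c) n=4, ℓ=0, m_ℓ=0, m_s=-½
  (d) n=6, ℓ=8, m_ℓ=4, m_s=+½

(a) has |m_ℓ| = 3 > ℓ = 1, violating −ℓ ≤ m_ℓ ≤ ℓ.
(d) has ℓ = 8 ≥ n = 6, violating 0 ≤ ℓ ≤ n−1.
The remaining sets (b), (c) satisfy all four rules.

(a) and (d)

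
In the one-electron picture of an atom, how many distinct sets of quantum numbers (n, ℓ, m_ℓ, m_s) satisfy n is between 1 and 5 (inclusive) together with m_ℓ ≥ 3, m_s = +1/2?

Per-shell orbital counts meeting the constraint:
n=4 → 1; n=5 → 3.
Orbitals: 1 + 3 = 4. With m_s fixed to +1/2 there is one state per orbital, so 4 states.

4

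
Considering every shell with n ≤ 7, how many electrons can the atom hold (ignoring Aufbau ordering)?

Total orbitals = 1² + 2² + 3² + 4² + 5² + 6² + 7² = 140. Doubling for spin gives 280 electrons.

280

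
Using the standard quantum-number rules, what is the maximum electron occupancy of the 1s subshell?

A subshell with l = 0 has 2l+1 = 1 orbital, each holding 2 electrons (spin ±1/2), so 1 × 2 = 2.

2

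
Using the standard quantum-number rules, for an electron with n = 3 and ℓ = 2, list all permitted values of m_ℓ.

-2, -1, 0, 1, 2

m_ℓ takes every integer from −ℓ to +ℓ. With ℓ = 2 that gives the 5 values -2, -1, 0, 1, 2.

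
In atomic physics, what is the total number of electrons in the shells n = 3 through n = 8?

398

Shell n has n² orbitals: 3²=9 + 4²=16 + 5²=25 + 6²=36 + 7²=49 + 8²=64 = 199 orbitals.
Two spin states per orbital: 2 × 199 = 398 electrons.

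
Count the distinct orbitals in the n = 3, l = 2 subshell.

5

A subshell has 2l+1 orbitals; with l = 2, that's 5.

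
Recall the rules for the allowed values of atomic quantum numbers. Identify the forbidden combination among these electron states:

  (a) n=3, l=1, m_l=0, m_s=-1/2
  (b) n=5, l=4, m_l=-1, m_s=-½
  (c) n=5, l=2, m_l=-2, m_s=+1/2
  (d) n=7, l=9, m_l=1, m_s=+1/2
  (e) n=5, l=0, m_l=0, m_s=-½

(d)

(d) has l = 9 ≥ n = 7, violating 0 ≤ l ≤ n−1.
The remaining sets (a), (b), (c), (e) satisfy all four rules.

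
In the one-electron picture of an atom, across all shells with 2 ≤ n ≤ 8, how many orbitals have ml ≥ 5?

10

For each n in the range, tally the orbitals obeying ml ≥ 5:
n=6 → 1; n=7 → 3; n=8 → 6.
Total orbitals: 1 + 3 + 6 = 10.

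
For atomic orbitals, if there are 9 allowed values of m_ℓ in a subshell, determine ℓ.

ℓ = 4 (g)

m_ℓ ranges over 2ℓ+1 integers, so 2ℓ+1 = 9 ⇒ ℓ = 4.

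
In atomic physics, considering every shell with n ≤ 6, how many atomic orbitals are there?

91

Total orbitals = 1² + 2² + 3² + 4² + 5² + 6² = 91.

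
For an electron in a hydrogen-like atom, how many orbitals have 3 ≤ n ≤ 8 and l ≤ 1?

Per-shell orbital counts meeting the constraint:
n=3 → 4; n=4 → 4; n=5 → 4; n=6 → 4; n=7 → 4; n=8 → 4.
Total orbitals: 4 + 4 + 4 + 4 + 4 + 4 = 24.

24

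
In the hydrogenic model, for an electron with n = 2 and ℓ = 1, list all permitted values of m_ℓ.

-1, 0, 1

m_ℓ takes every integer from −ℓ to +ℓ. With ℓ = 1 that gives the 3 values -1, 0, 1.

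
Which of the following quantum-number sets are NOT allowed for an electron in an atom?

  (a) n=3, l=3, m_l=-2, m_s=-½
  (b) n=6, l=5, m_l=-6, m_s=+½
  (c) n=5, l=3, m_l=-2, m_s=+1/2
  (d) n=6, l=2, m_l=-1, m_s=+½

(a) has l = 3 ≥ n = 3, violating 0 ≤ l ≤ n−1.
(b) has |m_l| = 6 > l = 5, violating −l ≤ m_l ≤ l.
The remaining sets (c), (d) satisfy all four rules.

(a) and (b)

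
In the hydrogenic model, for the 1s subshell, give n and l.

The leading integer gives n = 1; the letter 's' means l = 0.

n = 1, l = 0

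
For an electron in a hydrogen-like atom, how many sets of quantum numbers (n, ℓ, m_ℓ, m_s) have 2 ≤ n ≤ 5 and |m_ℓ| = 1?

40

Go shell by shell, enumerating (ℓ, m_ℓ) with |m_ℓ| = 1:
n=2 → 2; n=3 → 4; n=4 → 6; n=5 → 8.
Orbitals: 2 + 4 + 6 + 8 = 20. Including both spin states (m_s = ±1/2) gives 2 × 20 = 40 states.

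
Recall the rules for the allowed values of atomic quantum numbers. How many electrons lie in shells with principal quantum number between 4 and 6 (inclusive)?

154

Shell n has n² orbitals: 4²=16 + 5²=25 + 6²=36 = 77 orbitals.
Two spin states per orbital: 2 × 77 = 154 electrons.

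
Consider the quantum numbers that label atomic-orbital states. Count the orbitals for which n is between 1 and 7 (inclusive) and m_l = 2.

15

Treat each shell separately and count matching orbitals:
n=3 → 1; n=4 → 2; n=5 → 3; n=6 → 4; n=7 → 5.
Total orbitals: 1 + 2 + 3 + 4 + 5 = 15.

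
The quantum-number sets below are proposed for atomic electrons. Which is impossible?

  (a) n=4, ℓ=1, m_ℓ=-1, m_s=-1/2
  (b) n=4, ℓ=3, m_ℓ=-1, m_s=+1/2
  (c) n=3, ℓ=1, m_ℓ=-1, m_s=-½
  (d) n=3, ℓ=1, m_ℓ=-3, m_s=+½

(d)

(d) has |m_ℓ| = 3 > ℓ = 1, violating −ℓ ≤ m_ℓ ≤ ℓ.
The remaining sets (a), (b), (c) satisfy all four rules.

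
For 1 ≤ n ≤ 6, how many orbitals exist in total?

91

Total orbitals = 1² + 2² + 3² + 4² + 5² + 6² = 91.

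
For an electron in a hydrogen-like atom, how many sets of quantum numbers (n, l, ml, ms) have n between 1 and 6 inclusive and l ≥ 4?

58

Per-shell orbital counts meeting the constraint:
n=5 → 9; n=6 → 20.
Orbitals: 9 + 20 = 29. Including both spin states (ms = ±1/2) gives 2 × 29 = 58 states.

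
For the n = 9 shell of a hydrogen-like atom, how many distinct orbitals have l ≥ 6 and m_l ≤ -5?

9

The (l, m_l) pairs meeting l ≥ 6 and m_l ≤ -5 give: l=6 → 2; l=7 → 3; l=8 → 4.
Total orbitals: 2 + 3 + 4 = 9.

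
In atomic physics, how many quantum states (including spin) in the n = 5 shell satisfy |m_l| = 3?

8

For n = 5, l ranges over 0 … 4.
Per l-value: l=3 → 2; l=4 → 2.
Orbitals: 2 + 2 = 4. Each orbital carries two spin states, so 4 × 2 = 8 states.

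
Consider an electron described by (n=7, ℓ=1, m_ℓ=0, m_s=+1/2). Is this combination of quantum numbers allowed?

Yes

n = 7 is a positive integer. ℓ = 1 satisfies 0 ≤ ℓ ≤ n−1 = 6. m_ℓ = 0 lies in the range −ℓ … +ℓ (here −1 … 1). m_s = +1/2 is one of ±1/2.
All four constraints are satisfied.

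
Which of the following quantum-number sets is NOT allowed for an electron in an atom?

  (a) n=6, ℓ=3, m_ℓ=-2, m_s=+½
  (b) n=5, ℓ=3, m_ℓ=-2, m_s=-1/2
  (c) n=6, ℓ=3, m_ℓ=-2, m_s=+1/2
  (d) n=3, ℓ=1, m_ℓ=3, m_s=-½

(d) has |m_ℓ| = 3 > ℓ = 1, violating −ℓ ≤ m_ℓ ≤ ℓ.
The remaining sets (a), (b), (c) satisfy all four rules.

(d)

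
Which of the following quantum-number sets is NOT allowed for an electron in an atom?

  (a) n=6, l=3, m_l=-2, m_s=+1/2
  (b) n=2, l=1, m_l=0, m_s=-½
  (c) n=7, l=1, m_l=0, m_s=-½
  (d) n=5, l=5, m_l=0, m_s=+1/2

(d)

(d) has l = 5 ≥ n = 5, violating 0 ≤ l ≤ n−1.
The remaining sets (a), (b), (c) satisfy all four rules.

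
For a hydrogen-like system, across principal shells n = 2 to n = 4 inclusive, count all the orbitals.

29

Shell n has n² orbitals: 2²=4 + 3²=9 + 4²=16 = 29 orbitals.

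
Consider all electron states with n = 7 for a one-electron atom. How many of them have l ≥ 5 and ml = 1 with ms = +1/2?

The n = 7 shell has l = 0 through 6; check each.
Per l-value: l=5 → 1; l=6 → 1.
Orbitals: 1 + 1 = 2. With ms fixed to a single value there is one state per orbital, giving 2 states.

2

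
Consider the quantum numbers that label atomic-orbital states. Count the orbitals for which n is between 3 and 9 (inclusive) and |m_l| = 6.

12

Treat each shell separately and count matching orbitals:
n=7 → 2; n=8 → 4; n=9 → 6.
Total orbitals: 2 + 4 + 6 = 12.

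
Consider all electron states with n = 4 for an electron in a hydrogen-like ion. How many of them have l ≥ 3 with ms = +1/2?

Per l-value: l=3 → 7.
Orbitals: 7. With ms fixed to a single value there is one state per orbital, giving 7 states.

7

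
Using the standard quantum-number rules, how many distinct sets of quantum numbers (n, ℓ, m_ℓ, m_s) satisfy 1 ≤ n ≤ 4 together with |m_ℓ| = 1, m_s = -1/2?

Treat each shell separately and count matching orbitals:
n=2 → 2; n=3 → 4; n=4 → 6.
Orbitals: 2 + 4 + 6 = 12. With m_s fixed to -1/2 there is one state per orbital, so 12 states.

12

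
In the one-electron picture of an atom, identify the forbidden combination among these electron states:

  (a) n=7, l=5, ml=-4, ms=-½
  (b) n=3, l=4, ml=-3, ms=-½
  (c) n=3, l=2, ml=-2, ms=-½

(b) has l = 4 ≥ n = 3, violating 0 ≤ l ≤ n−1.
The remaining sets (a), (c) satisfy all four rules.

(b)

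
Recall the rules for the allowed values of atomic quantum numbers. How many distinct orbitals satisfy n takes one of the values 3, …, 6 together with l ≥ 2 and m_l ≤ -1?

Work shell by shell — for each n, count the (l, m_l) pairs that satisfy l ≥ 2 and m_l ≤ -1:
n=3 → 2; n=4 → 5; n=5 → 9; n=6 → 14.
Total orbitals: 2 + 5 + 9 + 14 = 30.

30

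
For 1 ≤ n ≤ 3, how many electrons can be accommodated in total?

28

Total orbitals = 1² + 2² + 3² = 14. Doubling for spin gives 28 electrons.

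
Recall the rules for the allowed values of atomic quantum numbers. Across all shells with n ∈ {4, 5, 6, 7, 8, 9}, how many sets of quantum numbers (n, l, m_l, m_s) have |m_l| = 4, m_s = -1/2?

Count contributing orbitals for each principal shell:
n=5 → 2; n=6 → 4; n=7 → 6; n=8 → 8; n=9 → 10.
Orbitals: 2 + 4 + 6 + 8 + 10 = 30. With m_s fixed to -1/2 there is one state per orbital, so 30 states.

30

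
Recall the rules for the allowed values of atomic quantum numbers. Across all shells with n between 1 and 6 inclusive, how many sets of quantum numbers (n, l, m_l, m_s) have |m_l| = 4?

Go shell by shell, enumerating (l, m_l) with |m_l| = 4:
n=5 → 2; n=6 → 4.
Orbitals: 2 + 4 = 6. Including both spin states (m_s = ±1/2) gives 2 × 6 = 12 states.

12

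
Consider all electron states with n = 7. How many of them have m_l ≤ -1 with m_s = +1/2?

The n = 7 shell has l = 0 through 6; check each.
Per l-value: l=1 → 1; l=2 → 2; l=3 → 3; l=4 → 4; l=5 → 5; l=6 → 6.
Orbitals: 1 + 2 + 3 + 4 + 5 + 6 = 21. With m_s fixed to a single value there is one state per orbital, giving 21 states.

21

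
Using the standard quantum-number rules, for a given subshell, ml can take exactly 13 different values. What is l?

ml ranges over 2l+1 integers, so 2l+1 = 13 ⇒ l = 6.

l = 6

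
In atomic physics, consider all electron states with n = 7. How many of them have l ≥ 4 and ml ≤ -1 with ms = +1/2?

Go through l = 0, …, 6 (the values permitted for n = 7).
Contributions: l=4 → 4; l=5 → 5; l=6 → 6.
Orbitals: 4 + 5 + 6 = 15. With ms fixed to a single value there is one state per orbital, giving 15 states.

15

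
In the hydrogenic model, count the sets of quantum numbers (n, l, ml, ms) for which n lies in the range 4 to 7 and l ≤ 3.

128

Work shell by shell — for each n, count the (l, ml) pairs that satisfy l ≤ 3:
n=4 → 16; n=5 → 16; n=6 → 16; n=7 → 16.
Orbitals: 16 + 16 + 16 + 16 = 64. Including both spin states (ms = ±1/2) gives 2 × 64 = 128 states.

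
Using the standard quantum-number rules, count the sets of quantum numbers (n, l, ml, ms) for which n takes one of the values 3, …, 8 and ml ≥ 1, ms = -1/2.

Count contributing orbitals for each principal shell:
n=3 → 3; n=4 → 6; n=5 → 10; n=6 → 15; n=7 → 21; n=8 → 28.
Orbitals: 3 + 6 + 10 + 15 + 21 + 28 = 83. With ms fixed to -1/2 there is one state per orbital, so 83 states.

83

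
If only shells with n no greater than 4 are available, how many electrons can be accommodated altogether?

Total orbitals = 1² + 2² + 3² + 4² = 30. Doubling for spin gives 60 electrons.

60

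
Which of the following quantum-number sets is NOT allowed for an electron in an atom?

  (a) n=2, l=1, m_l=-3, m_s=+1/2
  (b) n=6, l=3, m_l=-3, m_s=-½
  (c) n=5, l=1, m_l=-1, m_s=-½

(a)

(a) has |m_l| = 3 > l = 1, violating −l ≤ m_l ≤ l.
The remaining sets (b), (c) satisfy all four rules.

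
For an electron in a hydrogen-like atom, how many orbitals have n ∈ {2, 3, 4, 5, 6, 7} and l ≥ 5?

35

Treat each shell separately and count matching orbitals:
n=6 → 11; n=7 → 24.
Total orbitals: 11 + 24 = 35.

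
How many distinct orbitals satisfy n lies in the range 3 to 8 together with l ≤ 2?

For each n in the range, tally the orbitals obeying l ≤ 2:
n=3 → 9; n=4 → 9; n=5 → 9; n=6 → 9; n=7 → 9; n=8 → 9.
Total orbitals: 9 + 9 + 9 + 9 + 9 + 9 = 54.

54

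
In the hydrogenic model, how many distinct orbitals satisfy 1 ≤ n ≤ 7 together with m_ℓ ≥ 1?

56

Count contributing orbitals for each principal shell:
n=2 → 1; n=3 → 3; n=4 → 6; n=5 → 10; n=6 → 15; n=7 → 21.
Total orbitals: 1 + 3 + 6 + 10 + 15 + 21 = 56.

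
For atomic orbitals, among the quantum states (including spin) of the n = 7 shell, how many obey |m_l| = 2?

20

Contributions: l=2 → 2; l=3 → 2; l=4 → 2; l=5 → 2; l=6 → 2.
Orbitals: 2 + 2 + 2 + 2 + 2 = 10. Each orbital carries two spin states, so 10 × 2 = 20 states.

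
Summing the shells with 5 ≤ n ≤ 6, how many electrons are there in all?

122

Shell n has n² orbitals: 5²=25 + 6²=36 = 61 orbitals.
Two spin states per orbital: 2 × 61 = 122 electrons.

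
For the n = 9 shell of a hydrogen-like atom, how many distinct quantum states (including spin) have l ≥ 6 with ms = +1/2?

For n = 9, l ranges over 0 … 8.
Contributions: l=6 → 13; l=7 → 15; l=8 → 17.
Orbitals: 13 + 15 + 17 = 45. With ms fixed to a single value there is one state per orbital, giving 45 states.

45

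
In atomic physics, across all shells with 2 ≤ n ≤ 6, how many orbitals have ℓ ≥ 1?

For each n in the range, tally the orbitals obeying ℓ ≥ 1:
n=2 → 3; n=3 → 8; n=4 → 15; n=5 → 24; n=6 → 35.
Total orbitals: 3 + 8 + 15 + 24 + 35 = 85.

85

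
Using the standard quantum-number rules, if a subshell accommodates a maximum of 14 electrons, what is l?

2(2l+1) = 14 ⇒ 2l+1 = 7 ⇒ l = 3.

l = 3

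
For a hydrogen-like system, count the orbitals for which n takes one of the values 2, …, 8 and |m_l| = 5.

Work shell by shell — for each n, count the (l, m_l) pairs that satisfy |m_l| = 5:
n=6 → 2; n=7 → 4; n=8 → 6.
Total orbitals: 2 + 4 + 6 = 12.

12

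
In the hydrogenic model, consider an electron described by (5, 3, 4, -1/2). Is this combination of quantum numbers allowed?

The magnetic quantum number must satisfy −l ≤ ml ≤ l. With l = 3, ml can only be -3, -2, -1, 0, 1, 2, 3, so ml = 4 is forbidden.

Invalid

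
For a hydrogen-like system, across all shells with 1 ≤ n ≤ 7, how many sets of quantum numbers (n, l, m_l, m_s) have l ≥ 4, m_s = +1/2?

Treat each shell separately and count matching orbitals:
n=5 → 9; n=6 → 20; n=7 → 33.
Orbitals: 9 + 20 + 33 = 62. With m_s fixed to +1/2 there is one state per orbital, so 62 states.

62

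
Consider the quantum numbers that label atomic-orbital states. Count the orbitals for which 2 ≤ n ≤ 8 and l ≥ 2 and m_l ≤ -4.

Treat each shell separately and count matching orbitals:
n=5 → 1; n=6 → 3; n=7 → 6; n=8 → 10.
Total orbitals: 1 + 3 + 6 + 10 = 20.

20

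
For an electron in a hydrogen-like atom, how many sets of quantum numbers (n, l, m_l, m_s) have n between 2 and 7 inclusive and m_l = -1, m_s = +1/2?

21

Treat each shell separately and count matching orbitals:
n=2 → 1; n=3 → 2; n=4 → 3; n=5 → 4; n=6 → 5; n=7 → 6.
Orbitals: 1 + 2 + 3 + 4 + 5 + 6 = 21. With m_s fixed to +1/2 there is one state per orbital, so 21 states.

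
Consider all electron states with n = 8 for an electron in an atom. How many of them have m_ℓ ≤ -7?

With n = 8 the allowed ℓ are 0, 1, …, 7.
Contributions: ℓ=7 → 1.
Orbitals: 1. Each orbital carries two spin states, so 1 × 2 = 2 states.

2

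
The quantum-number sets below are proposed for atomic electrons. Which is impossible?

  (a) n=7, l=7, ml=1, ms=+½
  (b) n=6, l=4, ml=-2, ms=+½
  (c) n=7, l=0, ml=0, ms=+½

(a)

(a) has l = 7 ≥ n = 7, violating 0 ≤ l ≤ n−1.
The remaining sets (b), (c) satisfy all four rules.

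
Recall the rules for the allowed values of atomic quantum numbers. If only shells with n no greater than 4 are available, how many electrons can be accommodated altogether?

Total orbitals = 1² + 2² + 3² + 4² = 30. Doubling for spin gives 60 electrons.

60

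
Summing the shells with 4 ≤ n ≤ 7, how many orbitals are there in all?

Shell n has n² orbitals: 4²=16 + 5²=25 + 6²=36 + 7²=49 = 126 orbitals.

126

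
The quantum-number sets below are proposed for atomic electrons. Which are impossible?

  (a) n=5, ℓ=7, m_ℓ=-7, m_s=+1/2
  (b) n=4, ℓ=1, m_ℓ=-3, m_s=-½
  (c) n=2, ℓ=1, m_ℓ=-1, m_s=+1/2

(a) and (b)

(a) has ℓ = 7 ≥ n = 5, violating 0 ≤ ℓ ≤ n−1.
(b) has |m_ℓ| = 3 > ℓ = 1, violating −ℓ ≤ m_ℓ ≤ ℓ.
The remaining set (c) satisfies all four rules.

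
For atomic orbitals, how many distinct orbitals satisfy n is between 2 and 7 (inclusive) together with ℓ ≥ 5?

35

Work shell by shell — for each n, count the (ℓ, m_ℓ) pairs that satisfy ℓ ≥ 5:
n=6 → 11; n=7 → 24.
Total orbitals: 11 + 24 = 35.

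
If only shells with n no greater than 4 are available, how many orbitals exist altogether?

30

Total orbitals = 1² + 2² + 3² + 4² = 30.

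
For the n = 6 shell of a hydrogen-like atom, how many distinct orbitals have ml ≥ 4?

3

With n = 6 the allowed l are 0, 1, …, 5.
Orbitals with ml ≥ 4, by l: l=4 → 1; l=5 → 2.
Total orbitals: 1 + 2 = 3.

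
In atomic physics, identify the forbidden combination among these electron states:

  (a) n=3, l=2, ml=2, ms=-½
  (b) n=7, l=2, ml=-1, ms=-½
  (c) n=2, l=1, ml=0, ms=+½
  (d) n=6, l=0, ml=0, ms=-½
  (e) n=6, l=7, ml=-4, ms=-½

(e)

(e) has l = 7 ≥ n = 6, violating 0 ≤ l ≤ n−1.
The remaining sets (a), (b), (c), (d) satisfy all four rules.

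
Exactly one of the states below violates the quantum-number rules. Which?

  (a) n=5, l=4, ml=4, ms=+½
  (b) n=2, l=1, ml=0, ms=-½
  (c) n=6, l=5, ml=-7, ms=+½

(c)

(c) has |ml| = 7 > l = 5, violating −l ≤ ml ≤ l.
The remaining sets (a), (b) satisfy all four rules.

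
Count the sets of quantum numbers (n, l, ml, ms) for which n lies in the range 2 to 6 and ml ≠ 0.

Per-shell orbital counts meeting the constraint:
n=2 → 2; n=3 → 6; n=4 → 12; n=5 → 20; n=6 → 30.
Orbitals: 2 + 6 + 12 + 20 + 30 = 70. Including both spin states (ms = ±1/2) gives 2 × 70 = 140 states.

140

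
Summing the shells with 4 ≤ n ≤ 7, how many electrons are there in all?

252

Shell n has n² orbitals: 4²=16 + 5²=25 + 6²=36 + 7²=49 = 126 orbitals.
Two spin states per orbital: 2 × 126 = 252 electrons.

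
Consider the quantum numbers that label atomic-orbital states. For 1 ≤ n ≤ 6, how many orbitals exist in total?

Total orbitals = 1² + 2² + 3² + 4² + 5² + 6² = 91.

91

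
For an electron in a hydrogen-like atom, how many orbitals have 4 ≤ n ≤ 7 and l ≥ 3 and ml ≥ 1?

Work shell by shell — for each n, count the (l, ml) pairs that satisfy l ≥ 3 and ml ≥ 1:
n=4 → 3; n=5 → 7; n=6 → 12; n=7 → 18.
Total orbitals: 3 + 7 + 12 + 18 = 40.

40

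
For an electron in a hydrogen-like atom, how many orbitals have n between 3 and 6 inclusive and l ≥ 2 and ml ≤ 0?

Per-shell orbital counts meeting the constraint:
n=3 → 3; n=4 → 7; n=5 → 12; n=6 → 18.
Total orbitals: 3 + 7 + 12 + 18 = 40.

40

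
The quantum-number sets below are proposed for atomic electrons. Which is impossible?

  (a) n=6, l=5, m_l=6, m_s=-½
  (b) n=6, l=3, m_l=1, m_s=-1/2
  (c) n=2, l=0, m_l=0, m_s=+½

(a) has |m_l| = 6 > l = 5, violating −l ≤ m_l ≤ l.
The remaining sets (b), (c) satisfy all four rules.

(a)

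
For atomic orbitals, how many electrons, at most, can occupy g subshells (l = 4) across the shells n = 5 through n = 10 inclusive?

A g subshell (l = 4) exists for every n ≥ 5, so shells n = 5, 6, 7, 8, 9, 10 each contribute one — 6 subshells.
Since each g subshell holds 2(2·4+1) = 18 electrons, the total is 6 × 18 = 108.

108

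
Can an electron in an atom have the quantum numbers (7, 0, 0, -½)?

n = 7 is a positive integer. ℓ = 0 satisfies 0 ≤ ℓ ≤ n−1 = 6. m_ℓ = 0 lies in the range −ℓ … +ℓ (here 0). m_s = -1/2 is one of ±1/2.
All four constraints are satisfied.

Valid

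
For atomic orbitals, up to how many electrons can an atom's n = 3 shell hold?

A shell holds 2n² electrons: 2 × 3² = 2 × 9 = 18.

18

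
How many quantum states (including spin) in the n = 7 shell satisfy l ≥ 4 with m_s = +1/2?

33

Per l-value: l=4 → 9; l=5 → 11; l=6 → 13.
Orbitals: 9 + 11 + 13 = 33. With m_s fixed to a single value there is one state per orbital, giving 33 states.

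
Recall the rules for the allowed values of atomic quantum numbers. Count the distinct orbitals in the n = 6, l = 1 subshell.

A subshell has 2l+1 orbitals; with l = 1, that's 3.

3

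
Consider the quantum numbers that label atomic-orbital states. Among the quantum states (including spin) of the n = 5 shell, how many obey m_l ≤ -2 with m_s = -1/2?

6

Contributions: l=2 → 1; l=3 → 2; l=4 → 3.
Orbitals: 1 + 2 + 3 = 6. With m_s fixed to a single value there is one state per orbital, giving 6 states.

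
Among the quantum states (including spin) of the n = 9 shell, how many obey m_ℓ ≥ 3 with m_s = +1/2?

21

For n = 9, ℓ ranges over 0 … 8.
Orbitals with m_ℓ ≥ 3, by ℓ: ℓ=3 → 1; ℓ=4 → 2; ℓ=5 → 3; ℓ=6 → 4; ℓ=7 → 5; ℓ=8 → 6.
Orbitals: 1 + 2 + 3 + 4 + 5 + 6 = 21. With m_s fixed to a single value there is one state per orbital, giving 21 states.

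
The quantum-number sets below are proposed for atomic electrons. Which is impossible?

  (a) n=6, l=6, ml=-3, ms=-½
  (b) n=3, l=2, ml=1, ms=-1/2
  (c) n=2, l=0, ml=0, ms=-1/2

(a) has l = 6 ≥ n = 6, violating 0 ≤ l ≤ n−1.
The remaining sets (b), (c) satisfy all four rules.

(a)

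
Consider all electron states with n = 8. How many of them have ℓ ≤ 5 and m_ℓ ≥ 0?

42

Per ℓ-value: ℓ=0 → 1; ℓ=1 → 2; ℓ=2 → 3; ℓ=3 → 4; ℓ=4 → 5; ℓ=5 → 6.
Orbitals: 1 + 2 + 3 + 4 + 5 + 6 = 21. Each orbital carries two spin states, so 21 × 2 = 42 states.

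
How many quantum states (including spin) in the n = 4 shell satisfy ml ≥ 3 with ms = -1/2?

1

For n = 4, l ranges over 0 … 3.
Per l-value: l=3 → 1.
Orbitals: 1. With ms fixed to a single value there is one state per orbital, giving 1 state.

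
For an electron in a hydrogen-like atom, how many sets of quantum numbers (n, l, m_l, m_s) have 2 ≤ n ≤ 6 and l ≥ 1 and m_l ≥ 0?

100

Go shell by shell, enumerating (l, m_l) with l ≥ 1 and m_l ≥ 0:
n=2 → 2; n=3 → 5; n=4 → 9; n=5 → 14; n=6 → 20.
Orbitals: 2 + 5 + 9 + 14 + 20 = 50. Including both spin states (m_s = ±1/2) gives 2 × 50 = 100 states.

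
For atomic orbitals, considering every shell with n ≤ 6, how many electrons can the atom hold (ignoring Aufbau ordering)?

182

Total orbitals = 1² + 2² + 3² + 4² + 5² + 6² = 91. Doubling for spin gives 182 electrons.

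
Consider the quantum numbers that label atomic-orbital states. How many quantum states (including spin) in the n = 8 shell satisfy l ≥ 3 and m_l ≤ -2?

40

Per l-value: l=3 → 2; l=4 → 3; l=5 → 4; l=6 → 5; l=7 → 6.
Orbitals: 2 + 3 + 4 + 5 + 6 = 20. Each orbital carries two spin states, so 20 × 2 = 40 states.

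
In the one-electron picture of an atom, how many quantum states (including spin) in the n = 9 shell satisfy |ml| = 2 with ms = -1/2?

Go through l = 0, …, 8 (the values permitted for n = 9).
The (l, ml) pairs meeting |ml| = 2 give: l=2 → 2; l=3 → 2; l=4 → 2; l=5 → 2; l=6 → 2; l=7 → 2; l=8 → 2.
Orbitals: 2 + 2 + 2 + 2 + 2 + 2 + 2 = 14. With ms fixed to a single value there is one state per orbital, giving 14 states.

14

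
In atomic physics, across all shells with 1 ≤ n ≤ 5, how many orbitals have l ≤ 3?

Per-shell orbital counts meeting the constraint:
n=1 → 1; n=2 → 4; n=3 → 9; n=4 → 16; n=5 → 16.
Total orbitals: 1 + 4 + 9 + 16 + 16 = 46.

46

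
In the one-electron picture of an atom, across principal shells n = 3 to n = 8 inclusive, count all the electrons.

Shell n has n² orbitals: 3²=9 + 4²=16 + 5²=25 + 6²=36 + 7²=49 + 8²=64 = 199 orbitals.
Two spin states per orbital: 2 × 199 = 398 electrons.

398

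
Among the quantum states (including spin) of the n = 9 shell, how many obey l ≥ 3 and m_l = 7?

4

The n = 9 shell has l = 0 through 8; check each.
Orbitals with l ≥ 3 and m_l = 7, by l: l=7 → 1; l=8 → 1.
Orbitals: 1 + 1 = 2. Each orbital carries two spin states, so 2 × 2 = 4 states.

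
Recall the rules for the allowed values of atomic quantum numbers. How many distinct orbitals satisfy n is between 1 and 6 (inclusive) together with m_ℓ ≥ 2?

20

For each n in the range, tally the orbitals obeying m_ℓ ≥ 2:
n=3 → 1; n=4 → 3; n=5 → 6; n=6 → 10.
Total orbitals: 1 + 3 + 6 + 10 = 20.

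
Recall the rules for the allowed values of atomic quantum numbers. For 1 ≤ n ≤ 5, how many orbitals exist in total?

Total orbitals = 1² + 2² + 3² + 4² + 5² = 55.

55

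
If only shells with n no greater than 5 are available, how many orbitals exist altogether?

55

Total orbitals = 1² + 2² + 3² + 4² + 5² = 55.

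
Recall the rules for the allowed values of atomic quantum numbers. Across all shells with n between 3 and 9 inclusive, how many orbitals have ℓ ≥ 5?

For each n in the range, tally the orbitals obeying ℓ ≥ 5:
n=6 → 11; n=7 → 24; n=8 → 39; n=9 → 56.
Total orbitals: 11 + 24 + 39 + 56 = 130.

130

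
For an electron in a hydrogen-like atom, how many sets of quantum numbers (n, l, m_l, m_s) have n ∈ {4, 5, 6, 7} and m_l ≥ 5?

Go shell by shell, enumerating (l, m_l) with m_l ≥ 5:
n=6 → 1; n=7 → 3.
Orbitals: 1 + 3 = 4. Including both spin states (m_s = ±1/2) gives 2 × 4 = 8 states.

8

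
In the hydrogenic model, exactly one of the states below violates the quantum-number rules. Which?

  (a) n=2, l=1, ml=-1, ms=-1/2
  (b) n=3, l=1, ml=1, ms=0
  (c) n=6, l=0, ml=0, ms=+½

(b)

(b) has ms = 0, but an electron's spin must be ±1/2.
The remaining sets (a), (c) satisfy all four rules.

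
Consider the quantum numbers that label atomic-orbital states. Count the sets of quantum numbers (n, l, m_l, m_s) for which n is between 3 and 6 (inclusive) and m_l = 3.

12

Count contributing orbitals for each principal shell:
n=4 → 1; n=5 → 2; n=6 → 3.
Orbitals: 1 + 2 + 3 = 6. Including both spin states (m_s = ±1/2) gives 2 × 6 = 12 states.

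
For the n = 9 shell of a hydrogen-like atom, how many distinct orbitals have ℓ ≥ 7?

The n = 9 shell has ℓ = 0 through 8; check each.
Contributions: ℓ=7 → 15; ℓ=8 → 17.
Total orbitals: 15 + 17 = 32.

32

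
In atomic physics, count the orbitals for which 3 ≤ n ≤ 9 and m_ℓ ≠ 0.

For each n in the range, tally the orbitals obeying m_ℓ ≠ 0:
n=3 → 6; n=4 → 12; n=5 → 20; n=6 → 30; n=7 → 42; n=8 → 56; n=9 → 72.
Total orbitals: 6 + 12 + 20 + 30 + 42 + 56 + 72 = 238.

238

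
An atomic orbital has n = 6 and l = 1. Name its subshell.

l = 1 corresponds to the letter 'p', so the subshell is 6p.

6p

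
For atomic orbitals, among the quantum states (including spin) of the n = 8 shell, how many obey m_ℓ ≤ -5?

Go through ℓ = 0, …, 7 (the values permitted for n = 8).
Contributions: ℓ=5 → 1; ℓ=6 → 2; ℓ=7 → 3.
Orbitals: 1 + 2 + 3 = 6. Each orbital carries two spin states, so 6 × 2 = 12 states.

12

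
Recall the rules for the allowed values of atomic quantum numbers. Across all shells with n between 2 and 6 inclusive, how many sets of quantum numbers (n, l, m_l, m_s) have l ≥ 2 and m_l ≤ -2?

40

Treat each shell separately and count matching orbitals:
n=3 → 1; n=4 → 3; n=5 → 6; n=6 → 10.
Orbitals: 1 + 3 + 6 + 10 = 20. Including both spin states (m_s = ±1/2) gives 2 × 20 = 40 states.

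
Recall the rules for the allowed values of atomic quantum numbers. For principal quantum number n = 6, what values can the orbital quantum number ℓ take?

0, 1, 2, 3, 4, 5

ℓ is an integer with 0 ≤ ℓ ≤ n−1, so for n = 6: ℓ = 0, 1, 2, 3, 4, 5.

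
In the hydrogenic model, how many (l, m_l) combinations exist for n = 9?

The n = 9 shell contains n² = 9² = 81 orbitals.

81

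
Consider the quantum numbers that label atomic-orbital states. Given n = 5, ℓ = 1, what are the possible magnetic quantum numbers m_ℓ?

-1, 0, 1

m_ℓ takes every integer from −ℓ to +ℓ. With ℓ = 1 that gives the 3 values -1, 0, 1.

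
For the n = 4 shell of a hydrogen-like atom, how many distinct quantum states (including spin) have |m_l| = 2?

Orbitals with |m_l| = 2, by l: l=2 → 2; l=3 → 2.
Orbitals: 2 + 2 = 4. Each orbital carries two spin states, so 4 × 2 = 8 states.

8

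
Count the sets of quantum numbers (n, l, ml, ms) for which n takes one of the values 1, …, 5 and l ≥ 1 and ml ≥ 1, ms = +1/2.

Treat each shell separately and count matching orbitals:
n=2 → 1; n=3 → 3; n=4 → 6; n=5 → 10.
Orbitals: 1 + 3 + 6 + 10 = 20. With ms fixed to +1/2 there is one state per orbital, so 20 states.

20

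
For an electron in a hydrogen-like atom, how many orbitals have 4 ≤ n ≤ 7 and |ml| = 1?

36

Count contributing orbitals for each principal shell:
n=4 → 6; n=5 → 8; n=6 → 10; n=7 → 12.
Total orbitals: 6 + 8 + 10 + 12 = 36.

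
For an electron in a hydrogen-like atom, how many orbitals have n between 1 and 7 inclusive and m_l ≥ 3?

Go shell by shell, enumerating (l, m_l) with m_l ≥ 3:
n=4 → 1; n=5 → 3; n=6 → 6; n=7 → 10.
Total orbitals: 1 + 3 + 6 + 10 = 20.

20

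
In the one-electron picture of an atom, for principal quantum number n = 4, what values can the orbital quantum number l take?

l is an integer with 0 ≤ l ≤ n−1, so for n = 4: l = 0, 1, 2, 3.

0, 1, 2, 3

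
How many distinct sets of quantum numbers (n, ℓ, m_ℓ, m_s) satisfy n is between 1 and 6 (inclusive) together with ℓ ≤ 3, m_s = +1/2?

Work shell by shell — for each n, count the (ℓ, m_ℓ) pairs that satisfy ℓ ≤ 3:
n=1 → 1; n=2 → 4; n=3 → 9; n=4 → 16; n=5 → 16; n=6 → 16.
Orbitals: 1 + 4 + 9 + 16 + 16 + 16 = 62. With m_s fixed to +1/2 there is one state per orbital, so 62 states.

62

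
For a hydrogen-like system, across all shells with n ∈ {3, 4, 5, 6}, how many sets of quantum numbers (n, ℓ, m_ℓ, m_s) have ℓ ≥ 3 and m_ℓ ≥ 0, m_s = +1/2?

28

Go shell by shell, enumerating (ℓ, m_ℓ) with ℓ ≥ 3 and m_ℓ ≥ 0:
n=4 → 4; n=5 → 9; n=6 → 15.
Orbitals: 4 + 9 + 15 = 28. With m_s fixed to +1/2 there is one state per orbital, so 28 states.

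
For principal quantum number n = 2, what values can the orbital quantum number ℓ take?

0, 1

ℓ is an integer with 0 ≤ ℓ ≤ n−1, so for n = 2: ℓ = 0, 1.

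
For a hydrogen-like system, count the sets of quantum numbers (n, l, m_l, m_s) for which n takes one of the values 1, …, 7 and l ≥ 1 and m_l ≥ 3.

40

Go shell by shell, enumerating (l, m_l) with l ≥ 1 and m_l ≥ 3:
n=4 → 1; n=5 → 3; n=6 → 6; n=7 → 10.
Orbitals: 1 + 3 + 6 + 10 = 20. Including both spin states (m_s = ±1/2) gives 2 × 20 = 40 states.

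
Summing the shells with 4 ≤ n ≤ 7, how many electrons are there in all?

Shell n has n² orbitals: 4²=16 + 5²=25 + 6²=36 + 7²=49 = 126 orbitals.
Two spin states per orbital: 2 × 126 = 252 electrons.

252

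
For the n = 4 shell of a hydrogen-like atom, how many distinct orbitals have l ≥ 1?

15

Go through l = 0, …, 3 (the values permitted for n = 4).
Orbitals with l ≥ 1, by l: l=1 → 3; l=2 → 5; l=3 → 7.
Total orbitals: 3 + 5 + 7 = 15.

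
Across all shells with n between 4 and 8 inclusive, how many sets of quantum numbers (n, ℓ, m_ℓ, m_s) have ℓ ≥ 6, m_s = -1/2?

Go shell by shell, enumerating (ℓ, m_ℓ) with ℓ ≥ 6:
n=7 → 13; n=8 → 28.
Orbitals: 13 + 28 = 41. With m_s fixed to -1/2 there is one state per orbital, so 41 states.

41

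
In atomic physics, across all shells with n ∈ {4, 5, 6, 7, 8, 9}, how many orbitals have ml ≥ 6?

10

Per-shell orbital counts meeting the constraint:
n=7 → 1; n=8 → 3; n=9 → 6.
Total orbitals: 1 + 3 + 6 = 10.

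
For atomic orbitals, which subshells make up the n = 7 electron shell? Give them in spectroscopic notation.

7s, 7p, 7d, 7f, 7g, 7h, 7i

For n = 7, ℓ runs from 0 to 6. In spectroscopic notation ℓ = 0,1,2,… ↔ s,p,d,f,g,h,i, so the subshells are 7s, 7p, 7d, 7f, 7g, 7h, 7i.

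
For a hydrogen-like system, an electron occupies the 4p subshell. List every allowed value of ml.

-1, 0, 1

The 4p subshell has l = 1, and ml takes every integer from −l to +l. With l = 1 that gives the 3 values -1, 0, 1.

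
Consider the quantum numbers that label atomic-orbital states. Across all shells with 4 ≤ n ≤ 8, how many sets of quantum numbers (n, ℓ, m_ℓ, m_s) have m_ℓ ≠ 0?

Count contributing orbitals for each principal shell:
n=4 → 12; n=5 → 20; n=6 → 30; n=7 → 42; n=8 → 56.
Orbitals: 12 + 20 + 30 + 42 + 56 = 160. Including both spin states (m_s = ±1/2) gives 2 × 160 = 320 states.

320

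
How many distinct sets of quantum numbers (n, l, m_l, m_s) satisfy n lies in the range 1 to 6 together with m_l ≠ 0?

140

For each n in the range, tally the orbitals obeying m_l ≠ 0:
n=2 → 2; n=3 → 6; n=4 → 12; n=5 → 20; n=6 → 30.
Orbitals: 2 + 6 + 12 + 20 + 30 = 70. Including both spin states (m_s = ±1/2) gives 2 × 70 = 140 states.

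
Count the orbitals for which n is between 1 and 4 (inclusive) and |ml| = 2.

6

For each n in the range, tally the orbitals obeying |ml| = 2:
n=3 → 2; n=4 → 4.
Total orbitals: 2 + 4 = 6.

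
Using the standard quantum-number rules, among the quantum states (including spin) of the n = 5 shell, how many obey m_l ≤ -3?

Go through l = 0, …, 4 (the values permitted for n = 5).
Per l-value: l=3 → 1; l=4 → 2.
Orbitals: 1 + 2 = 3. Each orbital carries two spin states, so 3 × 2 = 6 states.

6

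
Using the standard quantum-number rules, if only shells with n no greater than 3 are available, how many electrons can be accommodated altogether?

Total orbitals = 1² + 2² + 3² = 14. Doubling for spin gives 28 electrons.

28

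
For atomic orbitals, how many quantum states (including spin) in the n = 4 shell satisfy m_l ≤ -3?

2

Go through l = 0, …, 3 (the values permitted for n = 4).
Orbitals with m_l ≤ -3, by l: l=3 → 1.
Orbitals: 1. Each orbital carries two spin states, so 1 × 2 = 2 states.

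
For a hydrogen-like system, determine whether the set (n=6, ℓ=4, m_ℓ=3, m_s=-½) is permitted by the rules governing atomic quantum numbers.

Allowed

n = 6 is a positive integer. ℓ = 4 satisfies 0 ≤ ℓ ≤ n−1 = 5. m_ℓ = 3 lies in the range −ℓ … +ℓ (here −4 … 4). m_s = -1/2 is one of ±1/2.
All four constraints are satisfied.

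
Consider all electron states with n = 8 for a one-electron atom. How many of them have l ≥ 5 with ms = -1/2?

39

The n = 8 shell has l = 0 through 7; check each.
Contributions: l=5 → 11; l=6 → 13; l=7 → 15.
Orbitals: 11 + 13 + 15 = 39. With ms fixed to a single value there is one state per orbital, giving 39 states.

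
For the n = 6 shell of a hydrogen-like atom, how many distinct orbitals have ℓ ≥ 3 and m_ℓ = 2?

3

With n = 6 the allowed ℓ are 0, 1, …, 5.
Contributions: ℓ=3 → 1; ℓ=4 → 1; ℓ=5 → 1.
Total orbitals: 1 + 1 + 1 = 3.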